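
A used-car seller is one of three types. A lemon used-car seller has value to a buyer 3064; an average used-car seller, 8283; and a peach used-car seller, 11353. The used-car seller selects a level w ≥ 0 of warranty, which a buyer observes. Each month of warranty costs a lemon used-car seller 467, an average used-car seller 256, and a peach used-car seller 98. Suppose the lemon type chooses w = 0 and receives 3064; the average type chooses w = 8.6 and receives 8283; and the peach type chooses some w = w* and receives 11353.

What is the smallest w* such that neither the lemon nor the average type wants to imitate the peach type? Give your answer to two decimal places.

Average type (on-path payoff 8283 − 256×8.6 = 6081.4) won't mimic when 6081.4 ≥ 11353 − 256·w*, i.e. w* ≥ 20.59.
Lemon type (on-path payoff 3064) won't mimic when 3064 ≥ 11353 − 467·w*, i.e. w* ≥ 17.75.
Both must hold, so w* = max(17.75, 20.59) = 20.59. The average type's constraint binds.

20.59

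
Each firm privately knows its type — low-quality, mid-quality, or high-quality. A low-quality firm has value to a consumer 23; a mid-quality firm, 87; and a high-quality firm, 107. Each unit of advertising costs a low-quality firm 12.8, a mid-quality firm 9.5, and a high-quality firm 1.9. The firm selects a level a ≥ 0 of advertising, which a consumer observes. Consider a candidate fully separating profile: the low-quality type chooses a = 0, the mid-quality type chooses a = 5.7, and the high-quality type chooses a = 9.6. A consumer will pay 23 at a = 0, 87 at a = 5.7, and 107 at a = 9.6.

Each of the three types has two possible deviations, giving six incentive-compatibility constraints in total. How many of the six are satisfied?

Mid-quality (own payoff 87 − 9.5×5.7 = 32.85): to a=0 gives 23 → no gain ✓; to a=9.6 gives 107 − 9.5×9.6 = 15.8 → no gain ✓.
High-quality (own payoff 107 − 1.9×9.6 = 88.76): to a=0 gives 23 → no gain ✓; to a=5.7 gives 87 − 1.9×5.7 = 76.17 → no gain ✓.
Low-quality (own payoff 23): to a=5.7 gives 87 − 12.8×5.7 = 14.04 → no gain ✓; to a=9.6 gives 107 − 12.8×9.6 = -15.88 → no gain ✓.
6 of the 6 constraints hold; this profile is a separating equilibrium.

6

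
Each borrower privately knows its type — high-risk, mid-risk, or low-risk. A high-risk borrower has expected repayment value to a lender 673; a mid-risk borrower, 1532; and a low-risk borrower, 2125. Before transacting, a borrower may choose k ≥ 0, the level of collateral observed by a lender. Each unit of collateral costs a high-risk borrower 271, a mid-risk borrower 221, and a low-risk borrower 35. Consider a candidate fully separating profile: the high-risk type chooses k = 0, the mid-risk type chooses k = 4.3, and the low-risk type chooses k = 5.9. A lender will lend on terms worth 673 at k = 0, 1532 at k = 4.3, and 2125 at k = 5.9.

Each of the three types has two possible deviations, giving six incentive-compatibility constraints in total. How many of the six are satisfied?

4

High-risk (own payoff 673): to k=4.3 gives 1532 − 271×4.3 = 366.7 → no gain ✓; to k=5.9 gives 2125 − 271×5.9 = 526.1 → no gain ✓.
Low-risk (own payoff 2125 − 35×5.9 = 1918.5): to k=0 gives 673 → no gain ✓; to k=4.3 gives 1532 − 35×4.3 = 1381.5 → no gain ✓.
Mid-risk (own payoff 1532 − 221×4.3 = 581.7): to k=0 gives 673 → profitable ✗; to k=5.9 gives 2125 − 221×5.9 = 821.1 → profitable ✗.
4 of the 6 constraints hold; not an equilibrium.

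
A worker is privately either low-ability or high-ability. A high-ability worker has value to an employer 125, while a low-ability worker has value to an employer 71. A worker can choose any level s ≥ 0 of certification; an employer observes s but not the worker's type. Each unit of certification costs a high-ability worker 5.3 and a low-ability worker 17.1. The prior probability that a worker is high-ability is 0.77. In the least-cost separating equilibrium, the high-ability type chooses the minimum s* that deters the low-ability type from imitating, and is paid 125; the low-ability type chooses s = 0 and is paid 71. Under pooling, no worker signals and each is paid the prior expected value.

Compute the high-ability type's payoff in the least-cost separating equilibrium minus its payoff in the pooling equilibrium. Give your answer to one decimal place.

Least-cost separating signal: s* solves 71 = 125 − 17.1·s*, so s* = (125 − 71)/17.1 ≈ 3.1579.
High-ability type's separating payoff: 125 − 5.3 × s* = 125 − 5.3 × (125 − 71)/17.1 = 125 − 286.2/17.1 ≈ 108.263.
Pooling payoff: 0.77 × 125 + 0.23 × 71 = 112.58.
Difference: 108.263 − 112.58 = -4.317, i.e. -4.3 to one decimal place.
The high-ability type would prefer the pooling outcome.

-4.3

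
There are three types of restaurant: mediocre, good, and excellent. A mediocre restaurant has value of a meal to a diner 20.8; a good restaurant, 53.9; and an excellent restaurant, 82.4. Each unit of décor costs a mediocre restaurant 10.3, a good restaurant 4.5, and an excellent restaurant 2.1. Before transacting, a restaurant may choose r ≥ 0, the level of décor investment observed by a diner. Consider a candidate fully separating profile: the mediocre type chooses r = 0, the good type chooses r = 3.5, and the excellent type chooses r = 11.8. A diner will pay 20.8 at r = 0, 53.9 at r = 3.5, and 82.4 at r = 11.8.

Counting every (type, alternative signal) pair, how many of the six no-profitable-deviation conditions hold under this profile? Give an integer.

6

Excellent (own payoff 82.4 − 2.1×11.8 = 57.62): to r=0 gives 20.8 → no gain ✓; to r=3.5 gives 53.9 − 2.1×3.5 = 46.55 → no gain ✓.
Mediocre (own payoff 20.8): to r=3.5 gives 53.9 − 10.3×3.5 = 17.85 → no gain ✓; to r=11.8 gives 82.4 − 10.3×11.8 = -39.14 → no gain ✓.
Good (own payoff 53.9 − 4.5×3.5 = 38.15): to r=0 gives 20.8 → no gain ✓; to r=11.8 gives 82.4 − 4.5×11.8 = 29.3 → no gain ✓.
6 of the 6 constraints hold; this profile is a separating equilibrium.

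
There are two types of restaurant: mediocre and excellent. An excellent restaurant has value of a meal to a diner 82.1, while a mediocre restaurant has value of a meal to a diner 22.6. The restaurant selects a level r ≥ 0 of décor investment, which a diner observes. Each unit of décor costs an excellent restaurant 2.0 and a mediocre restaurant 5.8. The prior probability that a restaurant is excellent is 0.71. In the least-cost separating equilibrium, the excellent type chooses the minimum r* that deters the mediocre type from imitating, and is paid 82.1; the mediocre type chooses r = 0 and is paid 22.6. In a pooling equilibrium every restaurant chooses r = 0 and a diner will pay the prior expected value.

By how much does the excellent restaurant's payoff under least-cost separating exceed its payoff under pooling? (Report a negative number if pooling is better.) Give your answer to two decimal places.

Least-cost separating signal: r* solves 22.6 = 82.1 − 5.8·r*, so r* = (82.1 − 22.6)/5.8 ≈ 10.2586.
Excellent type's separating payoff: 82.1 − 2.0 × r* = 82.1 − 2.0 × (82.1 − 22.6)/5.8 = 82.1 − 119/5.8 ≈ 61.5828.
Pooling payoff: 0.71 × 82.1 + 0.29 × 22.6 = 64.845.
Difference: 61.5828 − 64.845 = -3.2622, i.e. -3.26 to two decimal places.
The excellent type would prefer the pooling outcome.

-3.26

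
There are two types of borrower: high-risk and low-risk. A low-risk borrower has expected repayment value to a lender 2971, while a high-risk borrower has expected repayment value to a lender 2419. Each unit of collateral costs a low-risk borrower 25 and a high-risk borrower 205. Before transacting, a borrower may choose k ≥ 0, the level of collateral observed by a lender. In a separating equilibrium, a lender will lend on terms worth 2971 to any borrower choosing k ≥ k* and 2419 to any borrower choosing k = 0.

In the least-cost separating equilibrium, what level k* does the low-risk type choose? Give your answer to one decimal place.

A high-risk borrower choosing k = 0 receives 2419.
Imitating at k* instead would pay 2971 at cost 205·k*, netting 2971 − 205·k*.
Indifference: 2419 = 2971 − 205·k*, so k* = (2971 − 2419) / 205 ≈ 2.7.
At k* the high-risk type's incentive constraint just binds; the low-risk type strictly prefers k* since its per-unit cost is lower.

2.7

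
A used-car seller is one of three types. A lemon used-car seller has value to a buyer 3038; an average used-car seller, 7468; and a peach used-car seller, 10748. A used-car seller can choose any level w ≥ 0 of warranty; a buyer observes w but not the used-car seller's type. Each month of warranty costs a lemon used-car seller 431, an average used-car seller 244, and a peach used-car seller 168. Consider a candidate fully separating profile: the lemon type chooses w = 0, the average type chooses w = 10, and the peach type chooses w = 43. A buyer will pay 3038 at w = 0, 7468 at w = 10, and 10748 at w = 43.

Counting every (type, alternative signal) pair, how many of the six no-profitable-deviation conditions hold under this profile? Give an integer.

4

Lemon (own payoff 3038): to w=10 gives 7468 − 431×10 = 3158 → profitable ✗; to w=43 gives 10748 − 431×43 = -7785 → no gain ✓.
Average (own payoff 7468 − 244×10 = 5028): to w=0 gives 3038 → no gain ✓; to w=43 gives 10748 − 244×43 = 256 → no gain ✓.
Peach (own payoff 10748 − 168×43 = 3524): to w=0 gives 3038 → no gain ✓; to w=10 gives 7468 − 168×10 = 5788 → profitable ✗.
4 of the 6 constraints hold; not an equilibrium.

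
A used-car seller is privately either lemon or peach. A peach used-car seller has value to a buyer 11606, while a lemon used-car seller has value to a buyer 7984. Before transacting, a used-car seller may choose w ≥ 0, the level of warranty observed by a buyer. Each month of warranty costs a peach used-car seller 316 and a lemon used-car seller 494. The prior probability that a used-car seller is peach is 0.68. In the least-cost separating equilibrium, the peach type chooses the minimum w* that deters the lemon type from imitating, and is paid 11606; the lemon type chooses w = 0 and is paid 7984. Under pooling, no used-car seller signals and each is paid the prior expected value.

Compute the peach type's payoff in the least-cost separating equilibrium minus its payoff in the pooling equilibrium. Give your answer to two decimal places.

Least-cost separating signal: w* solves 7984 = 11606 − 494·w*, so w* = (11606 − 7984)/494 ≈ 7.3320.
Peach type's separating payoff: 11606 − 316 × w* = 11606 − 316 × (11606 − 7984)/494 = 11606 − 1144552/494 ≈ 9289.0931.
Pooling payoff: 0.68 × 11606 + 0.32 × 7984 = 10446.96.
Difference: 9289.0931 − 10446.96 = -1157.8669, i.e. -1157.87 to two decimal places.
The peach type would prefer the pooling outcome.

-1157.87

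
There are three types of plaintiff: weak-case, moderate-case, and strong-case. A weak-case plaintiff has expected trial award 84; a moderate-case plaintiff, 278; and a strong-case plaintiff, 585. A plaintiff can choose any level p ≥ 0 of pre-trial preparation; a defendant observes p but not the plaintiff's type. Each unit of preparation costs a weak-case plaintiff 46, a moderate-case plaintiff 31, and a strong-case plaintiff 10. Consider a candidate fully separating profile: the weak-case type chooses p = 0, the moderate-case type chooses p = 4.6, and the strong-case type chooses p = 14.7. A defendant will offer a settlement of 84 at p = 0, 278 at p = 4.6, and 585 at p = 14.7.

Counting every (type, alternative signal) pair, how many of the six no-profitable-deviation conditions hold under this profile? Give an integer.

Weak-case (own payoff 84): to p=4.6 gives 278 − 46×4.6 = 66.4 → no gain ✓; to p=14.7 gives 585 − 46×14.7 = -91.2 → no gain ✓.
Moderate-case (own payoff 278 − 31×4.6 = 135.4): to p=0 gives 84 → no gain ✓; to p=14.7 gives 585 − 31×14.7 = 129.3 → no gain ✓.
Strong-case (own payoff 585 − 10×14.7 = 438): to p=0 gives 84 → no gain ✓; to p=4.6 gives 278 − 10×4.6 = 232 → no gain ✓.
6 of the 6 constraints hold; this profile is a separating equilibrium.

6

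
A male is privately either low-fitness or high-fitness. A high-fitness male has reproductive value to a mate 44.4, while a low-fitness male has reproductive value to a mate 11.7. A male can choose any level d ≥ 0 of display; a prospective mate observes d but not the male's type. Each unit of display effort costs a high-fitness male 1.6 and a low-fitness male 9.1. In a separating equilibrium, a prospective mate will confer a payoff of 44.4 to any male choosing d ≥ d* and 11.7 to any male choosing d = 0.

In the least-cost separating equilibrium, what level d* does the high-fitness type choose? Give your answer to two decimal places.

3.59

A low-fitness male choosing d = 0 receives 11.7.
Imitating at d* instead would pay 44.4 at cost 9.1·d*, netting 44.4 − 9.1·d*.
Indifference: 11.7 = 44.4 − 9.1·d*, so d* = (44.4 − 11.7) / 9.1 ≈ 3.59.
This is the low-fitness type's binding incentive-compatibility constraint; any d ≥ 3.59 sustains separation on that side.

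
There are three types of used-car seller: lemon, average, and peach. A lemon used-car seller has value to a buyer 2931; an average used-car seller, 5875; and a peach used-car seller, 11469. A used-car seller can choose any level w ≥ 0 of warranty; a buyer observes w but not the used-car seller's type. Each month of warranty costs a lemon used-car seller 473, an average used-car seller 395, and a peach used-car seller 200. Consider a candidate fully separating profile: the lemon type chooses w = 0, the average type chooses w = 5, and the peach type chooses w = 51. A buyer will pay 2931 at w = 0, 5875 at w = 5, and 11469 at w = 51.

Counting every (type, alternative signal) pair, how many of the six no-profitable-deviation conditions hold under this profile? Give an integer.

Lemon (own payoff 2931): to w=5 gives 5875 − 473×5 = 3510 → profitable ✗; to w=51 gives 11469 − 473×51 = -12654 → no gain ✓.
Average (own payoff 5875 − 395×5 = 3900): to w=0 gives 2931 → no gain ✓; to w=51 gives 11469 − 395×51 = -8676 → no gain ✓.
Peach (own payoff 11469 − 200×51 = 1269): to w=0 gives 2931 → profitable ✗; to w=5 gives 5875 − 200×5 = 4875 → profitable ✗.
3 of the 6 constraints hold; not an equilibrium.

3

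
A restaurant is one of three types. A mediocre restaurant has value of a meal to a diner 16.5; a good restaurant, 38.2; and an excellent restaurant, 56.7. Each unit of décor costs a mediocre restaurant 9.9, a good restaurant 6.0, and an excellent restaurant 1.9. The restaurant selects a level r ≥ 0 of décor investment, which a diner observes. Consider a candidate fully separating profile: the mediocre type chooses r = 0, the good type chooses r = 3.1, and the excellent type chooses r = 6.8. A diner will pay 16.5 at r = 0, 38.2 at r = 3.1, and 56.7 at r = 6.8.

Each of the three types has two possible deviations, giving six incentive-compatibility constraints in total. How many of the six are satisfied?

Mediocre (own payoff 16.5): to r=3.1 gives 38.2 − 9.9×3.1 = 7.51 → no gain ✓; to r=6.8 gives 56.7 − 9.9×6.8 = -10.62 → no gain ✓.
Good (own payoff 38.2 − 6.0×3.1 = 19.6): to r=0 gives 16.5 → no gain ✓; to r=6.8 gives 56.7 − 6.0×6.8 = 15.9 → no gain ✓.
Excellent (own payoff 56.7 − 1.9×6.8 = 43.78): to r=0 gives 16.5 → no gain ✓; to r=3.1 gives 38.2 − 1.9×3.1 = 32.31 → no gain ✓.
6 of the 6 constraints hold; this profile is a separating equilibrium.

6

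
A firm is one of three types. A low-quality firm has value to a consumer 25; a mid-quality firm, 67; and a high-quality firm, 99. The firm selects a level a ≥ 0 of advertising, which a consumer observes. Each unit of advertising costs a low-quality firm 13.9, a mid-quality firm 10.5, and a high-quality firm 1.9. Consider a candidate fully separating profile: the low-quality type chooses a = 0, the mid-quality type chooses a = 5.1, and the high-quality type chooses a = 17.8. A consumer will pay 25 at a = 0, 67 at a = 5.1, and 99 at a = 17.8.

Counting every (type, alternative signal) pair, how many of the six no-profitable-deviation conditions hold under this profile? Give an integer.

5

Mid-quality (own payoff 67 − 10.5×5.1 = 13.45): to a=0 gives 25 → profitable ✗; to a=17.8 gives 99 − 10.5×17.8 = -87.9 → no gain ✓.
Low-quality (own payoff 25): to a=5.1 gives 67 − 13.9×5.1 = -3.89 → no gain ✓; to a=17.8 gives 99 − 13.9×17.8 = -148.42 → no gain ✓.
High-quality (own payoff 99 − 1.9×17.8 = 65.18): to a=0 gives 25 → no gain ✓; to a=5.1 gives 67 − 1.9×5.1 = 57.31 → no gain ✓.
5 of the 6 constraints hold; not an equilibrium.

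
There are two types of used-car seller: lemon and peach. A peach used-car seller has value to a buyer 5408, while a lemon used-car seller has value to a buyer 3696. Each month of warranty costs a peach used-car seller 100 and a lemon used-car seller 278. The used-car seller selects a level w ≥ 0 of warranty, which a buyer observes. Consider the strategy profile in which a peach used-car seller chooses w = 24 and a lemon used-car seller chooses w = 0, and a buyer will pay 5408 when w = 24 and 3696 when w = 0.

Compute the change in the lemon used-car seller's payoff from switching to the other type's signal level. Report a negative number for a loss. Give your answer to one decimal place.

Playing w = 0 the lemon used-car seller receives 3696.
Deviating to w = 24 brings payment 5408 at cost 278 × 24 = 6672, netting -1264.
Gain from deviating: -1264 − 3696 = -4960.0.
The gain is negative, so the lemon type's incentive-compatibility constraint is satisfied.

-4960.0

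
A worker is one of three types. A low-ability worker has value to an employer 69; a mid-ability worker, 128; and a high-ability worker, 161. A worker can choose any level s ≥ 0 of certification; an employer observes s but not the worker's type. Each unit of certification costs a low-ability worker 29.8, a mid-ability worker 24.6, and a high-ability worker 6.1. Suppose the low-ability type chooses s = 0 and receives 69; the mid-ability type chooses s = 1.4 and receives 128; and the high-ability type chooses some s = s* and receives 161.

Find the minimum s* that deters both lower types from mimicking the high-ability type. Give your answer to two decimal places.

3.09

Mid-ability type (on-path payoff 128 − 24.6×1.4 = 93.56) won't mimic when 93.56 ≥ 161 − 24.6·s*, i.e. s* ≥ 2.74.
Low-ability type (on-path payoff 69) won't mimic when 69 ≥ 161 − 29.8·s*, i.e. s* ≥ 3.09.
Both must hold, so s* = max(3.09, 2.74) = 3.09. The low-ability type's constraint binds.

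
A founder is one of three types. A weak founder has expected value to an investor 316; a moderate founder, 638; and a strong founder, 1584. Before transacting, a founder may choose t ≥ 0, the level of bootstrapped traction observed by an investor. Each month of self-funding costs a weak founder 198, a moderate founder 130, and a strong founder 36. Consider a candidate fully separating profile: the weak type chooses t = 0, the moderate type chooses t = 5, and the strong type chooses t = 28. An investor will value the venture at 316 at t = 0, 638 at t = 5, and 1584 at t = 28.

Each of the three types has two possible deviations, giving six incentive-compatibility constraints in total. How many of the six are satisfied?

Weak (own payoff 316): to t=5 gives 638 − 198×5 = -352 → no gain ✓; to t=28 gives 1584 − 198×28 = -3960 → no gain ✓.
Moderate (own payoff 638 − 130×5 = -12): to t=0 gives 316 → profitable ✗; to t=28 gives 1584 − 130×28 = -2056 → no gain ✓.
Strong (own payoff 1584 − 36×28 = 576): to t=0 gives 316 → no gain ✓; to t=5 gives 638 − 36×5 = 458 → no gain ✓.
5 of the 6 constraints hold; not an equilibrium.

5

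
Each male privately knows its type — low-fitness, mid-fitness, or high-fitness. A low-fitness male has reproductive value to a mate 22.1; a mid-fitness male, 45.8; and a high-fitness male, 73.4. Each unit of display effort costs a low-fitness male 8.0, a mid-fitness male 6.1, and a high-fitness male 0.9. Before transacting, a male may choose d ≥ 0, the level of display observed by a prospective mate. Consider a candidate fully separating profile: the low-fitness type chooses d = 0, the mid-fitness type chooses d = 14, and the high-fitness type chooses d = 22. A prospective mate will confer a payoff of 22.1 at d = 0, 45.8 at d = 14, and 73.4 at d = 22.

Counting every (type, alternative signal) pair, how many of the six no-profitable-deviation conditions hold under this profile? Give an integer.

5

High-fitness (own payoff 73.4 − 0.9×22 = 53.6): to d=0 gives 22.1 → no gain ✓; to d=14 gives 45.8 − 0.9×14 = 33.2 → no gain ✓.
Mid-fitness (own payoff 45.8 − 6.1×14 = -39.6): to d=0 gives 22.1 → profitable ✗; to d=22 gives 73.4 − 6.1×22 = -60.8 → no gain ✓.
Low-fitness (own payoff 22.1): to d=14 gives 45.8 − 8.0×14 = -66.2 → no gain ✓; to d=22 gives 73.4 − 8.0×22 = -102.6 → no gain ✓.
5 of the 6 constraints hold; not an equilibrium.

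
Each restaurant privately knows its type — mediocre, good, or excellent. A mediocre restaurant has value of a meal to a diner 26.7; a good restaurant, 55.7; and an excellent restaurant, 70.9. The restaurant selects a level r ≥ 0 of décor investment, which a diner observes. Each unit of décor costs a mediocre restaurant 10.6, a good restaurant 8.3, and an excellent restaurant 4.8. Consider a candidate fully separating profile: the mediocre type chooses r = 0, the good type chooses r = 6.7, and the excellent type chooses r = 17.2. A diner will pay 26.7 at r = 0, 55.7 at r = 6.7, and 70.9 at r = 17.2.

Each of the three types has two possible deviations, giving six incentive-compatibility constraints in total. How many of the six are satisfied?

Mediocre (own payoff 26.7): to r=6.7 gives 55.7 − 10.6×6.7 = -15.32 → no gain ✓; to r=17.2 gives 70.9 − 10.6×17.2 = -111.42 → no gain ✓.
Good (own payoff 55.7 − 8.3×6.7 = 0.09): to r=0 gives 26.7 → profitable ✗; to r=17.2 gives 70.9 − 8.3×17.2 = -71.86 → no gain ✓.
Excellent (own payoff 70.9 − 4.8×17.2 = -11.66): to r=0 gives 26.7 → profitable ✗; to r=6.7 gives 55.7 − 4.8×6.7 = 23.54 → profitable ✗.
3 of the 6 constraints hold; not an equilibrium.

3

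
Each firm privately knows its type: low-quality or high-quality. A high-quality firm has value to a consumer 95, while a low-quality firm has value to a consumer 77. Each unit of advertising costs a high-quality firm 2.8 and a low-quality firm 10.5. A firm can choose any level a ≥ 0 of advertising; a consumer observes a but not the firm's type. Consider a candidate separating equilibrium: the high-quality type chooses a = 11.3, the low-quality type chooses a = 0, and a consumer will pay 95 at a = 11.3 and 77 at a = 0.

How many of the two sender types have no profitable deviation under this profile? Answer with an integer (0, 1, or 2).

High-quality type: signal → 95 − 2.8 × 11.3 = 63.36; deviate to 0 → 77. IC fails (63.36 < 77).
Low-quality type: stay at 0 → 77; mimic → 95 − 10.5 × 11.3 = -23.65. IC holds (77 ≥ -23.65).
1 of 2 constraints hold, so this profile is not an equilibrium.

1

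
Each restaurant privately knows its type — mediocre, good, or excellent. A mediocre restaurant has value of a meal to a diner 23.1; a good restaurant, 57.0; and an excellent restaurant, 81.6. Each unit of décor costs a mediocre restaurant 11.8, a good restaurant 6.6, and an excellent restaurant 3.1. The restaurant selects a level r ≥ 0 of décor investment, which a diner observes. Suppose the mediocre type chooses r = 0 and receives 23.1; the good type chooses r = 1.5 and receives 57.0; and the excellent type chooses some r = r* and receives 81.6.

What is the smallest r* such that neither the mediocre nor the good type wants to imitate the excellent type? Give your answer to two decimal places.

Good type (on-path payoff 57.0 − 6.6×1.5 = 47.1) won't mimic when 47.1 ≥ 81.6 − 6.6·r*, i.e. r* ≥ 5.23.
Mediocre type (on-path payoff 23.1) won't mimic when 23.1 ≥ 81.6 − 11.8·r*, i.e. r* ≥ 4.96.
Both must hold, so r* = max(4.96, 5.23) = 5.23. The good type's constraint binds.

5.23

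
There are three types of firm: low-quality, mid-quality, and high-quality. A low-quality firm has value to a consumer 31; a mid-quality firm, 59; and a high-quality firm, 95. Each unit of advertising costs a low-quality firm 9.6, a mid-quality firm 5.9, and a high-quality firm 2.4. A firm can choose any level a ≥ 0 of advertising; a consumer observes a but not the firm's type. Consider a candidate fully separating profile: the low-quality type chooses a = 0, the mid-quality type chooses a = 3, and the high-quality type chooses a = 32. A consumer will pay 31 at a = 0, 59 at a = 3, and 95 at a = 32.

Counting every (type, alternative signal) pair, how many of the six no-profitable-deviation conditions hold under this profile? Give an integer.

4

High-quality (own payoff 95 − 2.4×32 = 18.2): to a=0 gives 31 → profitable ✗; to a=3 gives 59 − 2.4×3 = 51.8 → profitable ✗.
Mid-quality (own payoff 59 − 5.9×3 = 41.3): to a=0 gives 31 → no gain ✓; to a=32 gives 95 − 5.9×32 = -93.8 → no gain ✓.
Low-quality (own payoff 31): to a=3 gives 59 − 9.6×3 = 30.2 → no gain ✓; to a=32 gives 95 − 9.6×32 = -212.2 → no gain ✓.
4 of the 6 constraints hold; not an equilibrium.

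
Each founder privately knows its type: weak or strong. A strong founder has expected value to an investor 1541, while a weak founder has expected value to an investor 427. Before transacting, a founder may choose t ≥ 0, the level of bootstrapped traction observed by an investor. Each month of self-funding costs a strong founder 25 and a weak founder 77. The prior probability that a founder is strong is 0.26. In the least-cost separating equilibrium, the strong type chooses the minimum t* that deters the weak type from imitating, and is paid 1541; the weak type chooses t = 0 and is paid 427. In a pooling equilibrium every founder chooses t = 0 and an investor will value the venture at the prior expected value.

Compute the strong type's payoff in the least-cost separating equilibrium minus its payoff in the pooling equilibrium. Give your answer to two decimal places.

462.67

Least-cost separating signal: t* solves 427 = 1541 − 77·t*, so t* = (1541 − 427)/77 ≈ 14.4675.
Strong type's separating payoff: 1541 − 25 × t* = 1541 − 25 × (1541 − 427)/77 = 1541 − 27850/77 ≈ 1179.3117.
Pooling payoff: 0.26 × 1541 + 0.74 × 427 = 716.64.
Difference: 1179.3117 − 716.64 = 462.6717, i.e. 462.67 to two decimal places.
The strong type prefers to separate.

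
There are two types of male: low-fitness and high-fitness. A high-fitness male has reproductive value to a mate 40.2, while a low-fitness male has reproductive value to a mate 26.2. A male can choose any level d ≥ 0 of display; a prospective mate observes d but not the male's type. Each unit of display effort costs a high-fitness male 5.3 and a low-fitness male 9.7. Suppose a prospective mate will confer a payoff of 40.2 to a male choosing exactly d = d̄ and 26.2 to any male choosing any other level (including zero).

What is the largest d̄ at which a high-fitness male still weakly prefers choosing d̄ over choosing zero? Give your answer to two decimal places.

Choosing d̄ yields the high-fitness type 40.2 − 5.3·d̄; choosing zero yields 26.2.
The high-fitness type is indifferent at 40.2 − 5.3·d̄ = 26.2, i.e. d̄ = (40.2 − 26.2) / 5.3 ≈ 2.64.
For any d̄ above 2.64 the high-fitness type would rather pool at zero, so separation collapses.

2.64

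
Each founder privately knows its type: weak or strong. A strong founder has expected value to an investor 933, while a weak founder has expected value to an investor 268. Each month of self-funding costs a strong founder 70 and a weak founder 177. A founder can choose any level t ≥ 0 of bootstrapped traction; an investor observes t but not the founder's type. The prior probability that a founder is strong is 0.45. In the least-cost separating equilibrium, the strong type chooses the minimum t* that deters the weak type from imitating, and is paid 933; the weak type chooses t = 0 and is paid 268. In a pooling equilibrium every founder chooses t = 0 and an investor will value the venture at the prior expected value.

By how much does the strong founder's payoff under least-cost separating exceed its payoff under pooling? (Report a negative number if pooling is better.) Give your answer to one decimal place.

102.8

Least-cost separating signal: t* solves 268 = 933 − 177·t*, so t* = (933 − 268)/177 ≈ 3.7571.
Strong type's separating payoff: 933 − 70 × t* = 933 − 70 × (933 − 268)/177 = 933 − 46550/177 ≈ 670.006.
Pooling payoff: 0.45 × 933 + 0.55 × 268 = 567.25.
Difference: 670.006 − 567.25 = 102.756, i.e. 102.8 to one decimal place.
The strong type prefers to separate.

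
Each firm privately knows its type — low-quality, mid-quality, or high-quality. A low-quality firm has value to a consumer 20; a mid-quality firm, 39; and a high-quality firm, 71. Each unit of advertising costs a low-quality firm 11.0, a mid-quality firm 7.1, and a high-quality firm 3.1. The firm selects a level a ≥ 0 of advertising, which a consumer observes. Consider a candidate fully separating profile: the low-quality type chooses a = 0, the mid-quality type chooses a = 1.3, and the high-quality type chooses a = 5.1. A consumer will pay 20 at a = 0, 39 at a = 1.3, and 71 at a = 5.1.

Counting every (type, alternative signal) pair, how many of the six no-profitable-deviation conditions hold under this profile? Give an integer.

Low-quality (own payoff 20): to a=1.3 gives 39 − 11.0×1.3 = 24.7 → profitable ✗; to a=5.1 gives 71 − 11.0×5.1 = 14.9 → no gain ✓.
Mid-quality (own payoff 39 − 7.1×1.3 = 29.77): to a=0 gives 20 → no gain ✓; to a=5.1 gives 71 − 7.1×5.1 = 34.79 → profitable ✗.
High-quality (own payoff 71 − 3.1×5.1 = 55.19): to a=0 gives 20 → no gain ✓; to a=1.3 gives 39 − 3.1×1.3 = 34.97 → no gain ✓.
4 of the 6 constraints hold; not an equilibrium.

4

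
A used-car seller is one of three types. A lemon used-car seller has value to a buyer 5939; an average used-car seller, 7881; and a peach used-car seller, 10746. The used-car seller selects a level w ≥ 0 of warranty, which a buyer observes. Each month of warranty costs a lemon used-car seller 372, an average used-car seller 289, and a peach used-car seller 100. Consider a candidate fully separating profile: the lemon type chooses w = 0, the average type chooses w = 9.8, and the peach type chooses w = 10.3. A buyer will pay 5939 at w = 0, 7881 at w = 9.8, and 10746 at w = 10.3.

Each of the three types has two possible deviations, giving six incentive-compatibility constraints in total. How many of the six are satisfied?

Peach (own payoff 10746 − 100×10.3 = 9716): to w=0 gives 5939 → no gain ✓; to w=9.8 gives 7881 − 100×9.8 = 6901 → no gain ✓.
Lemon (own payoff 5939): to w=9.8 gives 7881 − 372×9.8 = 4235.4 → no gain ✓; to w=10.3 gives 10746 − 372×10.3 = 6914.4 → profitable ✗.
Average (own payoff 7881 − 289×9.8 = 5048.8): to w=0 gives 5939 → profitable ✗; to w=10.3 gives 10746 − 289×10.3 = 7769.3 → profitable ✗.
3 of the 6 constraints hold; not an equilibrium.

3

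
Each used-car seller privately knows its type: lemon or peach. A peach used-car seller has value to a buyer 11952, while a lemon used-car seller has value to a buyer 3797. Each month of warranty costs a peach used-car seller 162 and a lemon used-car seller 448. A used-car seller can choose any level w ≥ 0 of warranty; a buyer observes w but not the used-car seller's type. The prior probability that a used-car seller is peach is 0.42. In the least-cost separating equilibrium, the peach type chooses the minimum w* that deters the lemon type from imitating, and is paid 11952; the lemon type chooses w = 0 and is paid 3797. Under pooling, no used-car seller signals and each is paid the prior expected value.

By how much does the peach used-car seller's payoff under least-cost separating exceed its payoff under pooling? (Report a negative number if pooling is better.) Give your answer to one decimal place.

Least-cost separating signal: w* solves 3797 = 11952 − 448·w*, so w* = (11952 − 3797)/448 ≈ 18.2031.
Peach type's separating payoff: 11952 − 162 × w* = 11952 − 162 × (11952 − 3797)/448 = 11952 − 1321110/448 ≈ 9003.094.
Pooling payoff: 0.42 × 11952 + 0.58 × 3797 = 7222.1.
Difference: 9003.094 − 7222.1 = 1780.994, i.e. 1781.0 to one decimal place.
The peach type prefers to separate.

1781.0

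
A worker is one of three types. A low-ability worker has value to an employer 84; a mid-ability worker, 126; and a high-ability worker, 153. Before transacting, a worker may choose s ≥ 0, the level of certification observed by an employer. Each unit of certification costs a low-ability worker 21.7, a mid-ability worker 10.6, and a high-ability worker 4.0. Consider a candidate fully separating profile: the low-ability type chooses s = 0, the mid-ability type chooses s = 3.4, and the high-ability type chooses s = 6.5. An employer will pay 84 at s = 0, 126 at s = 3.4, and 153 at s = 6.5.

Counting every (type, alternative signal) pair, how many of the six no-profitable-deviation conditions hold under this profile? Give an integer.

6

Low-ability (own payoff 84): to s=3.4 gives 126 − 21.7×3.4 = 52.22 → no gain ✓; to s=6.5 gives 153 − 21.7×6.5 = 11.95 → no gain ✓.
Mid-ability (own payoff 126 − 10.6×3.4 = 89.96): to s=0 gives 84 → no gain ✓; to s=6.5 gives 153 − 10.6×6.5 = 84.1 → no gain ✓.
High-ability (own payoff 153 − 4.0×6.5 = 127): to s=0 gives 84 → no gain ✓; to s=3.4 gives 126 − 4.0×3.4 = 112.4 → no gain ✓.
6 of the 6 constraints hold; this profile is a separating equilibrium.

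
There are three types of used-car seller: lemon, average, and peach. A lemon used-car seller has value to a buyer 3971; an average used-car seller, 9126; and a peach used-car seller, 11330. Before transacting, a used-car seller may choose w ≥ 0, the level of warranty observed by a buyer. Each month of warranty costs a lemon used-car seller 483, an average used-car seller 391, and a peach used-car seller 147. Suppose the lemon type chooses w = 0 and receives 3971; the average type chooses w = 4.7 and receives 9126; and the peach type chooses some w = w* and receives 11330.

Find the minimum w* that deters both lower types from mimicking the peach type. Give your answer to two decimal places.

15.24

Lemon type (on-path payoff 3971) won't mimic when 3971 ≥ 11330 − 483·w*, i.e. w* ≥ 15.24.
Average type (on-path payoff 9126 − 391×4.7 = 7288.3) won't mimic when 7288.3 ≥ 11330 − 391·w*, i.e. w* ≥ 10.34.
Both must hold, so w* = max(15.24, 10.34) = 15.24. The lemon type's constraint binds.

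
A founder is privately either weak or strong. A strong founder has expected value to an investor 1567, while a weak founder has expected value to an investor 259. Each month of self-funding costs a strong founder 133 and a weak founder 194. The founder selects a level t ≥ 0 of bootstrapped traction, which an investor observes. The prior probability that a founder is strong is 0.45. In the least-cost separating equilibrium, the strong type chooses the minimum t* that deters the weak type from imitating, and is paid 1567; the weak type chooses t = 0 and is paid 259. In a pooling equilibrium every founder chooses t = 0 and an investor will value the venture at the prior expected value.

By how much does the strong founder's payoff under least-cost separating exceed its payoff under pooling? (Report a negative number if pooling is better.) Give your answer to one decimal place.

Least-cost separating signal: t* solves 259 = 1567 − 194·t*, so t* = (1567 − 259)/194 ≈ 6.7423.
Strong type's separating payoff: 1567 − 133 × t* = 1567 − 133 × (1567 − 259)/194 = 1567 − 173964/194 ≈ 670.278.
Pooling payoff: 0.45 × 1567 + 0.55 × 259 = 847.6.
Difference: 670.278 − 847.6 = -177.322, i.e. -177.3 to one decimal place.
The strong type would prefer the pooling outcome.

-177.3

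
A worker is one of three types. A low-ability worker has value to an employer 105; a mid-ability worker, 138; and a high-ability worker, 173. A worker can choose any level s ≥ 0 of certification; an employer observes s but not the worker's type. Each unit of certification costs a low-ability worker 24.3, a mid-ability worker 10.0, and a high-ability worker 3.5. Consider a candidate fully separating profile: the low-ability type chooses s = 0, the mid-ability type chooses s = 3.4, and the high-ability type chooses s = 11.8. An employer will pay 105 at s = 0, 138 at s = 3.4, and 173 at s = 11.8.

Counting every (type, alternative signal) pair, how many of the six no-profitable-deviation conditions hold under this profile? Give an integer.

Mid-ability (own payoff 138 − 10.0×3.4 = 104): to s=0 gives 105 → profitable ✗; to s=11.8 gives 173 − 10.0×11.8 = 55 → no gain ✓.
Low-ability (own payoff 105): to s=3.4 gives 138 − 24.3×3.4 = 55.38 → no gain ✓; to s=11.8 gives 173 − 24.3×11.8 = -113.74 → no gain ✓.
High-ability (own payoff 173 − 3.5×11.8 = 131.7): to s=0 gives 105 → no gain ✓; to s=3.4 gives 138 − 3.5×3.4 = 126.1 → no gain ✓.
5 of the 6 constraints hold; not an equilibrium.

5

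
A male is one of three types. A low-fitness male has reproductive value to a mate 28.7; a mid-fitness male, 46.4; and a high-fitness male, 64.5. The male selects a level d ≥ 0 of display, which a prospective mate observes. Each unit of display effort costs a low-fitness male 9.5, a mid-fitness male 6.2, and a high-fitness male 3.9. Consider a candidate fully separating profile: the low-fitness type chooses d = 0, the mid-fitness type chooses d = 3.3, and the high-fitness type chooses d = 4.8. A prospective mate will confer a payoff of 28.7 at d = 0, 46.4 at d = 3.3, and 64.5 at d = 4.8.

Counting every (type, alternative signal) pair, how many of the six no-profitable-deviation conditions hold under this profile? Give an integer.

High-fitness (own payoff 64.5 − 3.9×4.8 = 45.78): to d=0 gives 28.7 → no gain ✓; to d=3.3 gives 46.4 − 3.9×3.3 = 33.53 → no gain ✓.
Low-fitness (own payoff 28.7): to d=3.3 gives 46.4 − 9.5×3.3 = 15.05 → no gain ✓; to d=4.8 gives 64.5 − 9.5×4.8 = 18.9 → no gain ✓.
Mid-fitness (own payoff 46.4 − 6.2×3.3 = 25.94): to d=0 gives 28.7 → profitable ✗; to d=4.8 gives 64.5 − 6.2×4.8 = 34.74 → profitable ✗.
4 of the 6 constraints hold; not an equilibrium.

4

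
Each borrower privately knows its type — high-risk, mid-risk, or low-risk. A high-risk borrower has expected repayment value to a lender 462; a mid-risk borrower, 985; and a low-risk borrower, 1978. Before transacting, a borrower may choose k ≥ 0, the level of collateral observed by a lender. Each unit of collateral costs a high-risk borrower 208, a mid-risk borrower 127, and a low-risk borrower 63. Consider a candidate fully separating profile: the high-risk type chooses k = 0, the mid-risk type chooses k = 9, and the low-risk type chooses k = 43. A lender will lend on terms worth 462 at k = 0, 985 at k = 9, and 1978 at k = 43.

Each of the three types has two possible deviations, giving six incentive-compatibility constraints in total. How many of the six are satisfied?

High-risk (own payoff 462): to k=9 gives 985 − 208×9 = -887 → no gain ✓; to k=43 gives 1978 − 208×43 = -6966 → no gain ✓.
Low-risk (own payoff 1978 − 63×43 = -731): to k=0 gives 462 → profitable ✗; to k=9 gives 985 − 63×9 = 418 → profitable ✗.
Mid-risk (own payoff 985 − 127×9 = -158): to k=0 gives 462 → profitable ✗; to k=43 gives 1978 − 127×43 = -3483 → no gain ✓.
3 of the 6 constraints hold; not an equilibrium.

3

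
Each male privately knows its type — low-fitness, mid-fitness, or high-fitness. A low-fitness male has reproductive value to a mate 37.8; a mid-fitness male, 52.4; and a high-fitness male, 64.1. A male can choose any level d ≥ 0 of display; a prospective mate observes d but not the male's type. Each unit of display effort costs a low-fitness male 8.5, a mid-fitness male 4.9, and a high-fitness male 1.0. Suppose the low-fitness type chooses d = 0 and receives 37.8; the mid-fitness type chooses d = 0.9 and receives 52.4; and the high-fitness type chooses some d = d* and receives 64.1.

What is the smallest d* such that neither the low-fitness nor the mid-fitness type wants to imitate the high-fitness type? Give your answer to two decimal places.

Low-fitness type (on-path payoff 37.8) won't mimic when 37.8 ≥ 64.1 − 8.5·d*, i.e. d* ≥ 3.09.
Mid-fitness type (on-path payoff 52.4 − 4.9×0.9 = 47.99) won't mimic when 47.99 ≥ 64.1 − 4.9·d*, i.e. d* ≥ 3.29.
Both must hold, so d* = max(3.09, 3.29) = 3.29. The mid-fitness type's constraint binds.

3.29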